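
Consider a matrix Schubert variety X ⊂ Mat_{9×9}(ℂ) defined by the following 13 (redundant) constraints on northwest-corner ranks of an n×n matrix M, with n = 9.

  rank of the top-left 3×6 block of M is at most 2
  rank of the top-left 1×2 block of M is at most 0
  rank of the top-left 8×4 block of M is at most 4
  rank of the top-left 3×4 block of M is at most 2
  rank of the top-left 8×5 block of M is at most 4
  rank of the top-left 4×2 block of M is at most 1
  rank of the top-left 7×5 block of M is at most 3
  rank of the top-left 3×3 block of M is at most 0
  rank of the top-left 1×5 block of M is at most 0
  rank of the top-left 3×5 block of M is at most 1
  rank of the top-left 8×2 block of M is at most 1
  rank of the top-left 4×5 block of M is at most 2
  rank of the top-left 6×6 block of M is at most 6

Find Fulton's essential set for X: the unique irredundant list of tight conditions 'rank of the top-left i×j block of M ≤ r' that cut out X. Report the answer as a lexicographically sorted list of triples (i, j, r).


Propagating the 13 rank bounds to every northwest block:

  0, 0, 0, 0, 0, 1, 1, 1, 1
  0, 0, 0, 1, 1, 2, 2, 2, 2
  0, 0, 0, 1, 1, 2, 3, 3, 3
  1, 1, 1, 2, 2, 3, 4, 4, 4
  1, 1, 2, 3, 3, 4, 5, 5, 5
  1, 1, 2, 3, 3, 4, 5, 6, 6
  1, 1, 2, 3, 3, 4, 5, 6, 7
  1, 1, 2, 3, 4, 5, 6, 7, 8
  1, 2, 3, 4, 5, 6, 7, 8, 9

the unique w with this rank table is (6, 4, 7, 1, 3, 8, 9, 5, 2).

Rothe diagram D(w) (18 cells), 5 SE-corners (essential conditions):

[(1, 5, 0), (3, 3, 0), (3, 5, 1), (7, 5, 3), (8, 2, 1)]


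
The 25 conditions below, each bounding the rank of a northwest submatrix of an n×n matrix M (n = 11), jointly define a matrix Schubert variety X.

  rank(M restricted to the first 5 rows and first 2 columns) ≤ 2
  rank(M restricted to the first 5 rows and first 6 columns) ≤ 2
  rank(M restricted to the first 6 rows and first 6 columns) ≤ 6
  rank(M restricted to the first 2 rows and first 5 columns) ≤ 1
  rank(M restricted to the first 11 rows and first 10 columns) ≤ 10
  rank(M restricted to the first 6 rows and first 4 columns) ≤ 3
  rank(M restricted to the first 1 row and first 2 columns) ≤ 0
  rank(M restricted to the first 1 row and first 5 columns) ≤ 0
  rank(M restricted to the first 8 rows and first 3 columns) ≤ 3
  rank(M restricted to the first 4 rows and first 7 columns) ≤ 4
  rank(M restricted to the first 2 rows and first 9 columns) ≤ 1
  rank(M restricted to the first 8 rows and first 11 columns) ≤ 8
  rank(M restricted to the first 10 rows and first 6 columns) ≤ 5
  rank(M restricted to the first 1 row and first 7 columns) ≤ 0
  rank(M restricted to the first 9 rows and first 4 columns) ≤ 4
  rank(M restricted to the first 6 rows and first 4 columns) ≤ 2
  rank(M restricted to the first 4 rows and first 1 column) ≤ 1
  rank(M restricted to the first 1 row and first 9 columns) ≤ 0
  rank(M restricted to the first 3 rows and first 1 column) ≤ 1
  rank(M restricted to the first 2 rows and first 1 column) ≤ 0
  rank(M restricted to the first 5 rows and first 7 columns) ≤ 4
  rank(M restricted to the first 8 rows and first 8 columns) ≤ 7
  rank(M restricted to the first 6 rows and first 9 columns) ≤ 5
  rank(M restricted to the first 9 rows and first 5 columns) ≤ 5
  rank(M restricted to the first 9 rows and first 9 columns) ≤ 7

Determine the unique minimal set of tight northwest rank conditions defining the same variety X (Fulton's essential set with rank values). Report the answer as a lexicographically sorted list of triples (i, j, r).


The tightest implied rank at each (i,j), from the 25 conditions:

  R[1]: 0, 0, 0, 0, 0, 0, 0, 0, 0, 1, 1
  R[2]: 0, 1, 1, 1, 1, 1, 1, 1, 1, 2, 2
  R[3]: 1, 2, 2, 2, 2, 2, 2, 2, 2, 3, 3
  R[4]: 1, 2, 2, 2, 2, 2, 3, 3, 3, 4, 4
  R[5]: 1, 2, 2, 2, 2, 2, 3, 4, 4, 5, 5
  R[6]: 1, 2, 2, 2, 3, 3, 4, 5, 5, 6, 6
  R[7]: 1, 2, 3, 3, 4, 4, 5, 6, 6, 7, 7
  R[8]: 1, 2, 3, 4, 5, 5, 6, 7, 7, 8, 8
  R[9]: 1, 2, 3, 4, 5, 5, 6, 7, 7, 8, 9
  R[10]: 1, 2, 3, 4, 5, 5, 6, 7, 8, 9, 10
  R[11]: 1, 2, 3, 4, 5, 6, 7, 8, 9, 10, 11

reading off 1-entries of Δ²R: w = (10, 2, 1, 7, 8, 5, 3, 4, 11, 9, 6).

D(w) has 23 cells with 6 SE-corners; essential set:

[(1, 9, 0), (2, 1, 0), (5, 6, 2), (6, 4, 2), (9, 9, 7), (10, 6, 5)]


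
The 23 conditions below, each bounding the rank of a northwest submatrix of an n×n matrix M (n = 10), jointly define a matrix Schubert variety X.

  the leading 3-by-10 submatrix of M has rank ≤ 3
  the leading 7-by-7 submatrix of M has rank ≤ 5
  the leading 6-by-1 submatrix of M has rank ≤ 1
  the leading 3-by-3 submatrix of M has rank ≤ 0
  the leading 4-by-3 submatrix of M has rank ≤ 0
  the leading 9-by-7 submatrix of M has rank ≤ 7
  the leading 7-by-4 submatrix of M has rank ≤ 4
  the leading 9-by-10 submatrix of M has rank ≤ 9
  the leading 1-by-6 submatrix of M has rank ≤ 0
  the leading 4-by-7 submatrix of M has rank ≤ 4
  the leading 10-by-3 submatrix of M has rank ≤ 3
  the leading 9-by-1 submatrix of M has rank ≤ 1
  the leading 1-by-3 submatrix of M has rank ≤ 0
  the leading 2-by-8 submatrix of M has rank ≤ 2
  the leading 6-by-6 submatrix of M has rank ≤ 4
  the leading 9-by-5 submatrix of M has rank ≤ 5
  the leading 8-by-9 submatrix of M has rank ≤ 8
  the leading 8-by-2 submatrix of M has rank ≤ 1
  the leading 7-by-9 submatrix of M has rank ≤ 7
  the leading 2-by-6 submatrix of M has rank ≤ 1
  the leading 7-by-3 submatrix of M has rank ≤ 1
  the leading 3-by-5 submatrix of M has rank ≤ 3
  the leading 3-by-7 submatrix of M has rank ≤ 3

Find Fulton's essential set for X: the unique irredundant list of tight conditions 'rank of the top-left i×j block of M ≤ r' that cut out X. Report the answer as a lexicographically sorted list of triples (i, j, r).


Reconstructing r_w from the 23 given conditions:

  0, 0, 0, 0, 0, 0, 1, 1, 1, 1
  0, 0, 0, 1, 1, 1, 2, 2, 2, 2
  0, 0, 0, 1, 2, 2, 3, 3, 3, 3
  0, 0, 0, 1, 2, 3, 4, 4, 4, 4
  1, 1, 1, 2, 3, 4, 5, 5, 5, 5
  1, 1, 1, 2, 3, 4, 5, 6, 6, 6
  1, 1, 1, 2, 3, 4, 5, 6, 7, 7
  1, 1, 2, 3, 4, 5, 6, 7, 8, 8
  1, 2, 3, 4, 5, 6, 7, 8, 9, 9
  1, 2, 3, 4, 5, 6, 7, 8, 9, 10

hence w(1..10) = (7, 4, 5, 6, 1, 8, 9, 3, 2, 10).

ℓ(w)=20; the 4 essential cells (i,j,r):

[(1, 6, 0), (4, 3, 0), (7, 3, 1), (8, 2, 1)]


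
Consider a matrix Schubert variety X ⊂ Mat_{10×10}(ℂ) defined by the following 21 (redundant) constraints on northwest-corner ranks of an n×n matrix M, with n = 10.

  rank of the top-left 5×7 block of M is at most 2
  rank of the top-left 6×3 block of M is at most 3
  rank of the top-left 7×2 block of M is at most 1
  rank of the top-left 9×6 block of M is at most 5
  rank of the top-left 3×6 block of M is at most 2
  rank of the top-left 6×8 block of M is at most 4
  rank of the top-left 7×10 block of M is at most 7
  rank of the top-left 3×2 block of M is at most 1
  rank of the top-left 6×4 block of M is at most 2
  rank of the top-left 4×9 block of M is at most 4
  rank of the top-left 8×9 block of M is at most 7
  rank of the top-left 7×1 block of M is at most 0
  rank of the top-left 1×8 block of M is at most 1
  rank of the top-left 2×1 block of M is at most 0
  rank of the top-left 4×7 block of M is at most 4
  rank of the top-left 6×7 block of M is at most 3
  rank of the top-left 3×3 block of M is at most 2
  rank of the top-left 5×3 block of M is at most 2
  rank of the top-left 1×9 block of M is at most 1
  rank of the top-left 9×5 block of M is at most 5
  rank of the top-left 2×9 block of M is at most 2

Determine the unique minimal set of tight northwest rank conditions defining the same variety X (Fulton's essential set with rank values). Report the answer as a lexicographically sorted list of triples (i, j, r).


Computing R[i][j] = min implied NW-rank bound (n=10, 21 conditions):

  0, 1, 1, 1, 1, 1, 1, 1, 1, 1
  0, 1, 2, 2, 2, 2, 2, 2, 2, 2
  0, 1, 2, 2, 2, 2, 2, 3, 3, 3
  0, 1, 2, 2, 2, 2, 2, 3, 4, 4
  0, 1, 2, 2, 2, 2, 2, 3, 4, 5
  0, 1, 2, 2, 3, 3, 3, 4, 5, 6
  0, 1, 2, 3, 4, 4, 4, 5, 6, 7
  1, 2, 3, 4, 5, 5, 5, 6, 7, 8
  1, 2, 3, 4, 5, 5, 6, 7, 8, 9
  1, 2, 3, 4, 5, 6, 7, 8, 9, 10

hence w(1..10) = (2, 3, 8, 9, 10, 5, 4, 1, 7, 6).

|D(w)|=21, |Ess(w)|=4:

[(5, 7, 2), (6, 4, 2), (7, 1, 0), (9, 6, 5)]


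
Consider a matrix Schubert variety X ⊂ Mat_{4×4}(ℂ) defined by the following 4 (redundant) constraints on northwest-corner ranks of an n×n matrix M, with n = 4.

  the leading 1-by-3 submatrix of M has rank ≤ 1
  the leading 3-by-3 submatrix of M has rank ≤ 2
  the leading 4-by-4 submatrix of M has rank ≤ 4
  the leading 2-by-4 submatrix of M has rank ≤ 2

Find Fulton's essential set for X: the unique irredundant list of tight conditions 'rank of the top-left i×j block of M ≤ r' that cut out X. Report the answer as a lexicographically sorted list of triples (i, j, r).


Propagating the 4 rank bounds to every northwest block:

  1, 1, 1, 1
  1, 2, 2, 2
  1, 2, 2, 3
  1, 2, 3, 4

so w = (1, 2, 4, 3).

D(w) has 1 cell with 1 SE-corner; essential set:

[(3, 3, 2)]


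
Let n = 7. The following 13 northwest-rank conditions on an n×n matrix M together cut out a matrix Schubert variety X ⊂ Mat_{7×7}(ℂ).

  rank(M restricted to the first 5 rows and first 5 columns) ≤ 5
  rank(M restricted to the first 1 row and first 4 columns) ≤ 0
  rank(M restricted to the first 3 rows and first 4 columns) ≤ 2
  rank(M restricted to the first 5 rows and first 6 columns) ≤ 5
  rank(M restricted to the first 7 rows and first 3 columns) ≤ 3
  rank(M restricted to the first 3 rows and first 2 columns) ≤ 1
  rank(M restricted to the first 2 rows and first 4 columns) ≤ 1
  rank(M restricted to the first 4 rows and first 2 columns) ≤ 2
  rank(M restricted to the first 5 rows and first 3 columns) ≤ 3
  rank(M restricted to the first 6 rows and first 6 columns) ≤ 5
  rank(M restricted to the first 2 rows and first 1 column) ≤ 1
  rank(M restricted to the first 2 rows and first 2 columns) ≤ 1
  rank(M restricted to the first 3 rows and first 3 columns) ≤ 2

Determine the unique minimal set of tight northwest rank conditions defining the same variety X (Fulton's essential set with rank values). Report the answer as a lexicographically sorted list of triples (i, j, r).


Computing R[i][j] = min implied NW-rank bound (n=7, 13 conditions):

  row 1: 0, 0, 0, 0, 1, 1, 1
  row 2: 1, 1, 1, 1, 2, 2, 2
  row 3: 1, 1, 2, 2, 3, 3, 3
  row 4: 1, 2, 3, 3, 4, 4, 4
  row 5: 1, 2, 3, 4, 5, 5, 5
  row 6: 1, 2, 3, 4, 5, 5, 6
  row 7: 1, 2, 3, 4, 5, 6, 7

second differences of R give the permutation w = (5, 1, 3, 2, 4, 7, 6).

3 SE-corners of the 6-cell Rothe diagram give Ess(w):

[(1, 4, 0), (3, 2, 1), (6, 6, 5)]


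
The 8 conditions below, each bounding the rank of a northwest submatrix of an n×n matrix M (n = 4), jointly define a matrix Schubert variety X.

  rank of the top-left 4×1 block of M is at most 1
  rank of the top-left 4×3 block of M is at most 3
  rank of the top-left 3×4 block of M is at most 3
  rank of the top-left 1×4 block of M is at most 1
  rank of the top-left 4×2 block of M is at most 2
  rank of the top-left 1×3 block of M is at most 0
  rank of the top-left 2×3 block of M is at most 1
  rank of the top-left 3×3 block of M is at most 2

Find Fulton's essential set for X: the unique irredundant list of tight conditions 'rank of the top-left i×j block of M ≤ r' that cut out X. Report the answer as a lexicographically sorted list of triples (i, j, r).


The tightest implied rank at each (i,j), from the 8 conditions:

  row 1: 0, 0, 0, 1
  row 2: 1, 1, 1, 2
  row 3: 1, 2, 2, 3
  row 4: 1, 2, 3, 4

reading off 1-entries of Δ²R: w = (4, 1, 2, 3).

D(w) has 3 cells with 1 SE-corner; essential set:

[(1, 3, 0)]


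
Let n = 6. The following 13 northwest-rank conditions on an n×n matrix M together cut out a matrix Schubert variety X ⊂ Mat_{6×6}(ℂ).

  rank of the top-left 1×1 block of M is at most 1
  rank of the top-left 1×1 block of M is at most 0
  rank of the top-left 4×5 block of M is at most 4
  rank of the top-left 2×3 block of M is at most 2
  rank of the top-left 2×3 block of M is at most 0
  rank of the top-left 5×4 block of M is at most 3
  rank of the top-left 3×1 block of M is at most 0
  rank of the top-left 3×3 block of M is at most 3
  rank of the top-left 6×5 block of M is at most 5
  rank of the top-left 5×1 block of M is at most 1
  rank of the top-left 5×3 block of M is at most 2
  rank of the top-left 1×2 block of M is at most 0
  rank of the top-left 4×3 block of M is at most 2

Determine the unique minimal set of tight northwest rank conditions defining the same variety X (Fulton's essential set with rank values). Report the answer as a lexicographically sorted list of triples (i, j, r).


Reconstructing r_w from the 13 given conditions:

  i=1: 0 0 0 1 1 1
  i=2: 0 0 0 1 2 2
  i=3: 0 1 1 2 3 3
  i=4: 1 2 2 3 4 4
  i=5: 1 2 2 3 4 5
  i=6: 1 2 3 4 5 6

reading off 1-entries of Δ²R: w = (4, 5, 2, 1, 6, 3).

ℓ(w)=8; the 3 essential cells (i,j,r):

[(2, 3, 0), (3, 1, 0), (5, 3, 2)]


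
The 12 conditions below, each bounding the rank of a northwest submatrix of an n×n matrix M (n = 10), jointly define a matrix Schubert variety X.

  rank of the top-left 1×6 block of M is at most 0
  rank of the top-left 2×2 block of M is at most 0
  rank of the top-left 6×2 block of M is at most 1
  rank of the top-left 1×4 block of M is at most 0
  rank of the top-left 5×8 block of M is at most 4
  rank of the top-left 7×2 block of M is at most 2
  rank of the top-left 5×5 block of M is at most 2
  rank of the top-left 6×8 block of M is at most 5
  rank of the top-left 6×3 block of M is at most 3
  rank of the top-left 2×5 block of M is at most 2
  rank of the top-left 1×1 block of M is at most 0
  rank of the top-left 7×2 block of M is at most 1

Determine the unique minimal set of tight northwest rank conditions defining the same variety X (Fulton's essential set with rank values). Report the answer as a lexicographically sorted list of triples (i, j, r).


Reconstructing r_w from the 12 given conditions:

  0, 0, 0, 0, 0, 0, 1, 1, 1, 1
  0, 0, 1, 1, 1, 1, 2, 2, 2, 2
  1, 1, 2, 2, 2, 2, 3, 3, 3, 3
  1, 1, 2, 2, 2, 3, 4, 4, 4, 4
  1, 1, 2, 2, 2, 3, 4, 4, 5, 5
  1, 1, 2, 3, 3, 4, 5, 5, 6, 6
  1, 1, 2, 3, 4, 5, 6, 6, 7, 7
  1, 2, 3, 4, 5, 6, 7, 7, 8, 8
  1, 2, 3, 4, 5, 6, 7, 8, 9, 9
  1, 2, 3, 4, 5, 6, 7, 8, 9, 10

hence w(1..10) = (7, 3, 1, 6, 9, 4, 5, 2, 8, 10).

D(w) has 17 cells with 5 SE-corners; essential set:

[(1, 6, 0), (2, 2, 0), (5, 5, 2), (5, 8, 4), (7, 2, 1)]


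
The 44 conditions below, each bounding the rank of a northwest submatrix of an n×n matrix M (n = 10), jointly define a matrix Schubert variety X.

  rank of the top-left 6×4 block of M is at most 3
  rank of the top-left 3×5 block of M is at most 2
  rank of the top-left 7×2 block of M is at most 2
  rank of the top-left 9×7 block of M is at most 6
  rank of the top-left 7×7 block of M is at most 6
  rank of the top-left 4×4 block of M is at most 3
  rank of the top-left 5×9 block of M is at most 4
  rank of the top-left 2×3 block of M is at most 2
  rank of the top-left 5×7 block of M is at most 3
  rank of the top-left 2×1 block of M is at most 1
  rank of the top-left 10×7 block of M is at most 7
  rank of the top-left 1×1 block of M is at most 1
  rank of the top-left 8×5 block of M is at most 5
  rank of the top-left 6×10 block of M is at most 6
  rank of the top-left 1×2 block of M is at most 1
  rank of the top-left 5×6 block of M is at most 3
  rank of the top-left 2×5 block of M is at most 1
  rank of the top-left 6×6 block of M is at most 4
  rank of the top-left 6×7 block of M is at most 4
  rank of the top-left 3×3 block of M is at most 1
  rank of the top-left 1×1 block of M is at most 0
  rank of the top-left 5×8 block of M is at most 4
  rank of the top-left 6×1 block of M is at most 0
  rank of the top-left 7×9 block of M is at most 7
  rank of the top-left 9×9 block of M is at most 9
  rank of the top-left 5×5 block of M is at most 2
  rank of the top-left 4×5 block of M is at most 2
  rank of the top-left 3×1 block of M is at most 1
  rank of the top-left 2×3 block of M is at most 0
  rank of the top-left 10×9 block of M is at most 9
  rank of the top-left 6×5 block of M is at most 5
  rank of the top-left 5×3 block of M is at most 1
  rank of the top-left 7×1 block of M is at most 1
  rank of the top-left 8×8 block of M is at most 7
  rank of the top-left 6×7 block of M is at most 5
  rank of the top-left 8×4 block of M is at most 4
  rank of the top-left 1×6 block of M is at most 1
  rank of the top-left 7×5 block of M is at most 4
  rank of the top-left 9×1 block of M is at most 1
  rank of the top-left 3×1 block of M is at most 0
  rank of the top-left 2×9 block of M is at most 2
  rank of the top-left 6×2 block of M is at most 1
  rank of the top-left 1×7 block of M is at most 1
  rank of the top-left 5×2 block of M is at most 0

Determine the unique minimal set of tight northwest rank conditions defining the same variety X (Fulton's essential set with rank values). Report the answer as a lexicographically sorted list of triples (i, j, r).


The tightest implied rank at each (i,j), from the 44 conditions:

  R[1]: 0  0  0  1  1  1  1  1  1  1
  R[2]: 0  0  0  1  1  2  2  2  2  2
  R[3]: 0  0  1  2  2  3  3  3  3  3
  R[4]: 0  0  1  2  2  3  3  4  4  4
  R[5]: 0  0  1  2  2  3  3  4  4  5
  R[6]: 0  1  2  3  3  4  4  5  5  6
  R[7]: 1  2  3  4  4  5  5  6  6  7
  R[8]: 1  2  3  4  5  6  6  7  7  8
  R[9]: 1  2  3  4  5  6  6  7  8  9
  R[10]: 1  2  3  4  5  6  7  8  9  10

the unique w with this rank table is (4, 6, 3, 8, 10, 2, 1, 5, 9, 7).

Rothe diagram D(w) (20 cells), 8 SE-corners (essential conditions):

[(2, 3, 0), (2, 5, 1), (5, 2, 0), (5, 5, 2), (5, 7, 3), (5, 9, 4), (6, 1, 0), (9, 7, 6)]


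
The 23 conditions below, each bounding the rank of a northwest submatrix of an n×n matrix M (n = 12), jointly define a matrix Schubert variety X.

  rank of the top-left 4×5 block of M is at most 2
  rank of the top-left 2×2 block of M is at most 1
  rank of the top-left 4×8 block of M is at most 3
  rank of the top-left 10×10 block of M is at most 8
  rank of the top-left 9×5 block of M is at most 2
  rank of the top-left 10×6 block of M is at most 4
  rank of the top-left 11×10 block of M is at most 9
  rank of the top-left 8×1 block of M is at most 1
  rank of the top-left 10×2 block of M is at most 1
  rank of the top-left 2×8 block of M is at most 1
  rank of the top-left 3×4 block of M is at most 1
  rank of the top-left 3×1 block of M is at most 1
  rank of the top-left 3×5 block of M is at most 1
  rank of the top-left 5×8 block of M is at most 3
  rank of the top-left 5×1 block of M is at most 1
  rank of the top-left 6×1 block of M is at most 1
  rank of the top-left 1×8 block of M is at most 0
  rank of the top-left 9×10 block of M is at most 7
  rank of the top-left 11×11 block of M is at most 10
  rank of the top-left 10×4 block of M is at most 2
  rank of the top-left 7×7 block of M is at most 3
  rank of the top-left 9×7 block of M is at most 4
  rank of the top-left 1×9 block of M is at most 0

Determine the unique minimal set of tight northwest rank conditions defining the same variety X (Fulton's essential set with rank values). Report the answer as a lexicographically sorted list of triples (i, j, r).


Recovering R(i,j) via the rank-extension bound from the 23 conditions:

  R[1]: 0, 0, 0, 0, 0, 0, 0, 0, 0, 1, 1, 1
  R[2]: 1, 1, 1, 1, 1, 1, 1, 1, 1, 2, 2, 2
  R[3]: 1, 1, 1, 1, 1, 2, 2, 2, 2, 3, 3, 3
  R[4]: 1, 1, 2, 2, 2, 3, 3, 3, 3, 4, 4, 4
  R[5]: 1, 1, 2, 2, 2, 3, 3, 3, 4, 5, 5, 5
  R[6]: 1, 1, 2, 2, 2, 3, 3, 4, 5, 6, 6, 6
  R[7]: 1, 1, 2, 2, 2, 3, 3, 4, 5, 6, 7, 7
  R[8]: 1, 1, 2, 2, 2, 3, 4, 5, 6, 7, 8, 8
  R[9]: 1, 1, 2, 2, 2, 3, 4, 5, 6, 7, 8, 9
  R[10]: 1, 1, 2, 2, 3, 4, 5, 6, 7, 8, 9, 10
  R[11]: 1, 2, 3, 3, 4, 5, 6, 7, 8, 9, 10, 11
  R[12]: 1, 2, 3, 4, 5, 6, 7, 8, 9, 10, 11, 12

so w = (10, 1, 6, 3, 9, 8, 11, 7, 12, 5, 2, 4).

7 SE-corners of the 35-cell Rothe diagram give Ess(w):

[(1, 9, 0), (3, 5, 1), (5, 8, 3), (7, 7, 3), (9, 5, 2), (10, 2, 1), (10, 4, 2)]


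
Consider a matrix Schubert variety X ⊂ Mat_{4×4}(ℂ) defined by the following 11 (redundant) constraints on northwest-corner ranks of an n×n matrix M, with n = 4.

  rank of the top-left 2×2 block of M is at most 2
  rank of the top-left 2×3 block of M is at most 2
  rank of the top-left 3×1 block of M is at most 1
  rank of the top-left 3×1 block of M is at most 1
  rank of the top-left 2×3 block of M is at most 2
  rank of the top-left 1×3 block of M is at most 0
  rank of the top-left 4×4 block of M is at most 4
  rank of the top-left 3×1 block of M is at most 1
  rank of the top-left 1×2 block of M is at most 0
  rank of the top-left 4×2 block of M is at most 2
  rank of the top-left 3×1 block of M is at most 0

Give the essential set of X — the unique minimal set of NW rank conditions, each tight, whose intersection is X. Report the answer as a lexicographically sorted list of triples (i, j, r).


The tightest implied rank at each (i,j), from the 11 conditions:

  0, 0, 0, 1
  0, 1, 1, 2
  0, 1, 2, 3
  1, 2, 3, 4

so w = (4, 2, 3, 1).

2 SE-corners of the 5-cell Rothe diagram give Ess(w):

[(1, 3, 0), (3, 1, 0)]


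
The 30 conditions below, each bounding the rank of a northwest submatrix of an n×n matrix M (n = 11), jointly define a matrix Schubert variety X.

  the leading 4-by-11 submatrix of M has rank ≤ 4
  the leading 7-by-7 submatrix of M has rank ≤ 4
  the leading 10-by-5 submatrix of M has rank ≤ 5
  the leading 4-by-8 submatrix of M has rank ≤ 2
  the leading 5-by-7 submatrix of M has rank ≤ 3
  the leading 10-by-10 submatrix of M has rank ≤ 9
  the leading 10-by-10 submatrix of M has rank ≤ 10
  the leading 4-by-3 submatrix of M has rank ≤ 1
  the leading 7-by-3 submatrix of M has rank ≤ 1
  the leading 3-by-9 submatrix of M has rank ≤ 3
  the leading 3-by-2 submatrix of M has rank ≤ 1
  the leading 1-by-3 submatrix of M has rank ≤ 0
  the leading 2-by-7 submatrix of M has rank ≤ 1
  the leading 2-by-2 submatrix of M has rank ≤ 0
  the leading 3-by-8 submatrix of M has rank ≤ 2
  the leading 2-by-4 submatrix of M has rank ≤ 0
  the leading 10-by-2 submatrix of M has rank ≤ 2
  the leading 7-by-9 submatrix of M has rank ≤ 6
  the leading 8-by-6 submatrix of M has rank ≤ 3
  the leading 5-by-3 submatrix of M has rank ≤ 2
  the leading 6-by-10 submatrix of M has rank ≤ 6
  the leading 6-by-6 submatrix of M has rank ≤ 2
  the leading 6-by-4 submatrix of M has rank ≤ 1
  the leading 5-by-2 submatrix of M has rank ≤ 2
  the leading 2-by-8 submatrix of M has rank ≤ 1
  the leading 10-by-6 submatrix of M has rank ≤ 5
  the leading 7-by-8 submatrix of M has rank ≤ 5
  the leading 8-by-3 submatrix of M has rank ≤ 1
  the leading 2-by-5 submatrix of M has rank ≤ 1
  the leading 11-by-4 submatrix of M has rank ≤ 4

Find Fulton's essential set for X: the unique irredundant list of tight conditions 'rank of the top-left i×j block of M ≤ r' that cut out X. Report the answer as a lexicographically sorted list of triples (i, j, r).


Recovering R(i,j) via the rank-extension bound from the 30 conditions:

  R[1]: 0, 0, 0, 0, 1, 1, 1, 1, 1, 1, 1
  R[2]: 0, 0, 0, 0, 1, 1, 1, 1, 2, 2, 2
  R[3]: 1, 1, 1, 1, 2, 2, 2, 2, 3, 3, 3
  R[4]: 1, 1, 1, 1, 2, 2, 2, 2, 3, 4, 4
  R[5]: 1, 1, 1, 1, 2, 2, 3, 3, 4, 5, 5
  R[6]: 1, 1, 1, 1, 2, 2, 3, 4, 5, 6, 6
  R[7]: 1, 1, 1, 2, 3, 3, 4, 5, 6, 7, 7
  R[8]: 1, 1, 1, 2, 3, 3, 4, 5, 6, 7, 8
  R[9]: 1, 2, 2, 3, 4, 4, 5, 6, 7, 8, 9
  R[10]: 1, 2, 3, 4, 5, 5, 6, 7, 8, 9, 10
  R[11]: 1, 2, 3, 4, 5, 6, 7, 8, 9, 10, 11

hence w(1..11) = (5, 9, 1, 10, 7, 8, 4, 11, 2, 3, 6).

Fulton essential set (7 of the 30 Rothe cells):

[(2, 4, 0), (2, 8, 1), (4, 8, 2), (6, 4, 1), (6, 6, 2), (8, 3, 1), (8, 6, 3)]


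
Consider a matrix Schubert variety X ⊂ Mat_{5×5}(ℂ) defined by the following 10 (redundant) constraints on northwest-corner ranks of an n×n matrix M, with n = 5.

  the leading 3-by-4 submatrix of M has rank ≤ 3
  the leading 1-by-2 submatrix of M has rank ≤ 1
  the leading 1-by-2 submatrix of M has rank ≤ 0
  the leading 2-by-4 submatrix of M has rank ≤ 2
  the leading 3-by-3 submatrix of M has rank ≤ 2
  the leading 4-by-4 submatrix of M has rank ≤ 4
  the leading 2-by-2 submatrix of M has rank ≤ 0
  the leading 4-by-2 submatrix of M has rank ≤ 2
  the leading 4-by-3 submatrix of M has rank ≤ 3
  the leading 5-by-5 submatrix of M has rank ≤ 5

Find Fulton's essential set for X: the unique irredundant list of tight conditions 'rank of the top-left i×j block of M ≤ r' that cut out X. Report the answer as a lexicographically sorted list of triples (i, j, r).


Recovering R(i,j) via the rank-extension bound from the 10 conditions:

  i=1: 0, 0, 1, 1, 1
  i=2: 0, 0, 1, 2, 2
  i=3: 1, 1, 2, 3, 3
  i=4: 1, 2, 3, 4, 4
  i=5: 1, 2, 3, 4, 5

second differences of R give the permutation w = (3, 4, 1, 2, 5).

1 SE-corner of the 4-cell Rothe diagram gives Ess(w):

[(2, 2, 0)]


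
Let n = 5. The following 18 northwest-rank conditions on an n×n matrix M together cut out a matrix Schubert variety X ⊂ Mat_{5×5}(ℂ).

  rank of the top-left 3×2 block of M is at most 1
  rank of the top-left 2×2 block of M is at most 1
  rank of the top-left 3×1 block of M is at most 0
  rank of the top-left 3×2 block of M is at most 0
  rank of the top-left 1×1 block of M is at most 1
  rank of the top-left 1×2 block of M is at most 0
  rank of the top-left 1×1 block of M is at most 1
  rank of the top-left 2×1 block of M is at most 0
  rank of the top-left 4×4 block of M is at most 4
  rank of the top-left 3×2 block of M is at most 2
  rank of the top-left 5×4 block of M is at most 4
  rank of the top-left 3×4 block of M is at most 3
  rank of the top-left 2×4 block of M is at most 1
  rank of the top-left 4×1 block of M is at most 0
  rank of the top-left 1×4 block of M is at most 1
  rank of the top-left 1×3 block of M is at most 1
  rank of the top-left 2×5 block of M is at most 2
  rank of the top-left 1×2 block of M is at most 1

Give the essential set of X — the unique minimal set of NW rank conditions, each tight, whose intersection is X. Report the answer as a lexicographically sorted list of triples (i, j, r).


Propagating the 18 rank bounds to every northwest block:

  R[1]: 0, 0, 1, 1, 1
  R[2]: 0, 0, 1, 1, 2
  R[3]: 0, 0, 1, 2, 3
  R[4]: 0, 1, 2, 3, 4
  R[5]: 1, 2, 3, 4, 5

so w = (3, 5, 4, 2, 1).

ℓ(w)=8; the 3 essential cells (i,j,r):

[(2, 4, 1), (3, 2, 0), (4, 1, 0)]


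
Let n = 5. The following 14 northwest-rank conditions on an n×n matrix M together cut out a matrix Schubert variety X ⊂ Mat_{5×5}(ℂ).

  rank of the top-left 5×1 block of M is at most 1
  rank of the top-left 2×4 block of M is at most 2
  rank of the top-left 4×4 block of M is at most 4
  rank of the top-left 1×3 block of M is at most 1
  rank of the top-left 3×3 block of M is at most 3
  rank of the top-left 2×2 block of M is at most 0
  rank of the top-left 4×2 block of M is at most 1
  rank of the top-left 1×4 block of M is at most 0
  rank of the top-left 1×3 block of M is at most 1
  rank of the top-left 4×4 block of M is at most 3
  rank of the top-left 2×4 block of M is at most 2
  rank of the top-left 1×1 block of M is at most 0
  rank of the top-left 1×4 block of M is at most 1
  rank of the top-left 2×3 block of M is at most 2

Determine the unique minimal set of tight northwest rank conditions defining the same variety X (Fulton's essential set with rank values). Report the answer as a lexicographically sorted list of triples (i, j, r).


Reconstructing r_w from the 14 given conditions:

  0 0 0 0 1
  0 0 1 1 2
  1 1 2 2 3
  1 1 2 3 4
  1 2 3 4 5

second differences of R give the permutation w = (5, 3, 1, 4, 2).

|D(w)|=7, |Ess(w)|=3:

[(1, 4, 0), (2, 2, 0), (4, 2, 1)]


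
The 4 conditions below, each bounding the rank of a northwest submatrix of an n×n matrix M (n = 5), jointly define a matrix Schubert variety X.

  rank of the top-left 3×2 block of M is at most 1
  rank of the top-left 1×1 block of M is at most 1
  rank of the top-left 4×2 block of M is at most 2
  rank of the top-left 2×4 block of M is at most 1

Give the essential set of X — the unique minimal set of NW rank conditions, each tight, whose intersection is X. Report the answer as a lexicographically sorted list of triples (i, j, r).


Reconstructing r_w from the 4 given conditions:

  row 1: 1  1  1  1  1
  row 2: 1  1  1  1  2
  row 3: 1  1  2  2  3
  row 4: 1  2  3  3  4
  row 5: 1  2  3  4  5

hence w(1..5) = (1, 5, 3, 2, 4).

D(w) has 4 cells with 2 SE-corners; essential set:

[(2, 4, 1), (3, 2, 1)]


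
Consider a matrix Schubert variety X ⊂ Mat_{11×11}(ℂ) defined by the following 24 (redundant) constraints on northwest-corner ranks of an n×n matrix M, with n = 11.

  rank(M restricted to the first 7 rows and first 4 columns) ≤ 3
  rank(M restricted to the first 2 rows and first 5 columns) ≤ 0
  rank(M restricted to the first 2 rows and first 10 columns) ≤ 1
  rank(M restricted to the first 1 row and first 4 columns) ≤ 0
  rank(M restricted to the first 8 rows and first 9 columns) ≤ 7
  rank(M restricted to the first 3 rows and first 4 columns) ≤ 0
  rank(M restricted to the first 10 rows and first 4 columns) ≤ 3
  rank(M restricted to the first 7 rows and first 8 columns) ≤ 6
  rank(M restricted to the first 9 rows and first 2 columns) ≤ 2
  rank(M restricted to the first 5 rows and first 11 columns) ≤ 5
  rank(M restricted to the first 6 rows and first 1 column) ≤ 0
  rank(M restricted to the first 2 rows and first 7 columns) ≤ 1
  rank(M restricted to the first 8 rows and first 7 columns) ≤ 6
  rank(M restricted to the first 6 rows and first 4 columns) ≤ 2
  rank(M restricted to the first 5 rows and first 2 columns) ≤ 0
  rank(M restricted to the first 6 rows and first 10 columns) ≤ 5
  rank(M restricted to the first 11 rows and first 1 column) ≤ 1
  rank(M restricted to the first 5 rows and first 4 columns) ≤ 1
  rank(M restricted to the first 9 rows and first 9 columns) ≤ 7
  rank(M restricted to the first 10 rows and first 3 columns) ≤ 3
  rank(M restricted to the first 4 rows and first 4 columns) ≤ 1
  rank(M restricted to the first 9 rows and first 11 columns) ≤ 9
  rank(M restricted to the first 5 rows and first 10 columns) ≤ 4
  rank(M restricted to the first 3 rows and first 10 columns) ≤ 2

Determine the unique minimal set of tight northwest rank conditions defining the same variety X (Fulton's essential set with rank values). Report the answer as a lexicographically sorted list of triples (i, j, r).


Propagating the 24 rank bounds to every northwest block:

  0 0 0 0 0 1 1 1 1 1 1
  0 0 0 0 0 1 1 1 1 1 2
  0 0 0 0 1 2 2 2 2 2 3
  0 0 1 1 2 3 3 3 3 3 4
  0 0 1 1 2 3 4 4 4 4 5
  0 1 2 2 3 4 5 5 5 5 6
  1 2 3 3 4 5 6 6 6 6 7
  1 2 3 3 4 5 6 7 7 7 8
  1 2 3 3 4 5 6 7 7 8 9
  1 2 3 3 4 5 6 7 8 9 10
  1 2 3 4 5 6 7 8 9 10 11

reading off 1-entries of Δ²R: w = (6, 11, 5, 3, 7, 2, 1, 8, 10, 9, 4).

Fulton essential set (8 of the 28 Rothe cells):

[(2, 5, 0), (2, 10, 1), (3, 4, 0), (5, 2, 0), (5, 4, 1), (6, 1, 0), (9, 9, 7), (10, 4, 3)]


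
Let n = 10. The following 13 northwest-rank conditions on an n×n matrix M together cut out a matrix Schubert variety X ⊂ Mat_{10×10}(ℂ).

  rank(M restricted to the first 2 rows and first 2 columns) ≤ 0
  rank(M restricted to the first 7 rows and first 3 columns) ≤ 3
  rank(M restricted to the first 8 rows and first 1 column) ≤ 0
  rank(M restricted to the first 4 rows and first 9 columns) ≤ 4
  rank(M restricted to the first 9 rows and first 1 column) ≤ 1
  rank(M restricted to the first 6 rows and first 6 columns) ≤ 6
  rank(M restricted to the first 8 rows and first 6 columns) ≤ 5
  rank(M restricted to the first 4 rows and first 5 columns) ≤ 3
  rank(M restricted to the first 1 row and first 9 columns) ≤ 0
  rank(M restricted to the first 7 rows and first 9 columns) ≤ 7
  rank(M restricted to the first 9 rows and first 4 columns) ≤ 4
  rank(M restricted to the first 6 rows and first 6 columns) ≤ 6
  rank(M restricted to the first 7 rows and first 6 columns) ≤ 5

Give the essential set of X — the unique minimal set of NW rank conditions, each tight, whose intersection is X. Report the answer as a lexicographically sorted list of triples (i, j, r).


Recovering R(i,j) via the rank-extension bound from the 13 conditions:

  row 1: 0, 0, 0, 0, 0, 0, 0, 0, 0, 1
  row 2: 0, 0, 1, 1, 1, 1, 1, 1, 1, 2
  row 3: 0, 1, 2, 2, 2, 2, 2, 2, 2, 3
  row 4: 0, 1, 2, 3, 3, 3, 3, 3, 3, 4
  row 5: 0, 1, 2, 3, 4, 4, 4, 4, 4, 5
  row 6: 0, 1, 2, 3, 4, 5, 5, 5, 5, 6
  row 7: 0, 1, 2, 3, 4, 5, 6, 6, 6, 7
  row 8: 0, 1, 2, 3, 4, 5, 6, 7, 7, 8
  row 9: 1, 2, 3, 4, 5, 6, 7, 8, 8, 9
  row 10: 1, 2, 3, 4, 5, 6, 7, 8, 9, 10

reading off 1-entries of Δ²R: w = (10, 3, 2, 4, 5, 6, 7, 8, 1, 9).

ℓ(w)=17; the 3 essential cells (i,j,r):

[(1, 9, 0), (2, 2, 0), (8, 1, 0)]


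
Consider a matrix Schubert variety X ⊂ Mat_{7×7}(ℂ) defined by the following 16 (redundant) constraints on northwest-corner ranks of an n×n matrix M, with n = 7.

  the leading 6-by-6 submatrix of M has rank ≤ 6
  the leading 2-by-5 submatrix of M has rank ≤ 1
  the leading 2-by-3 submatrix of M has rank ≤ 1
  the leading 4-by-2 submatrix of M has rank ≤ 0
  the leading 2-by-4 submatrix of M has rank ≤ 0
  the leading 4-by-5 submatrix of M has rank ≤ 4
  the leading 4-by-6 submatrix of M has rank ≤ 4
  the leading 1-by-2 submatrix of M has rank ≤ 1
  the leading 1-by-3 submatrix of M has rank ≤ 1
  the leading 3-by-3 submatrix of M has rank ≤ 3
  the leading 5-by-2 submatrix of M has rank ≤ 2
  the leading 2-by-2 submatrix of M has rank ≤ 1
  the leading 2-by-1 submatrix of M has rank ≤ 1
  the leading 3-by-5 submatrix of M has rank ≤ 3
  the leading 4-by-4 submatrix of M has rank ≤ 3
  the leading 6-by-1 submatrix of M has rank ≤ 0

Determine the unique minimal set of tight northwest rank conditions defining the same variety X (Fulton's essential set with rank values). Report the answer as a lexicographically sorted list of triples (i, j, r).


Rank table r_w(7×7) implied by the 16 constraints:

  row 1: 0  0  0  0  1  1  1
  row 2: 0  0  0  0  1  2  2
  row 3: 0  0  1  1  2  3  3
  row 4: 0  0  1  2  3  4  4
  row 5: 0  1  2  3  4  5  5
  row 6: 0  1  2  3  4  5  6
  row 7: 1  2  3  4  5  6  7

giving w = (5, 6, 3, 4, 2, 7, 1) via Δ²R.

3 SE-corners of the 14-cell Rothe diagram give Ess(w):

[(2, 4, 0), (4, 2, 0), (6, 1, 0)]


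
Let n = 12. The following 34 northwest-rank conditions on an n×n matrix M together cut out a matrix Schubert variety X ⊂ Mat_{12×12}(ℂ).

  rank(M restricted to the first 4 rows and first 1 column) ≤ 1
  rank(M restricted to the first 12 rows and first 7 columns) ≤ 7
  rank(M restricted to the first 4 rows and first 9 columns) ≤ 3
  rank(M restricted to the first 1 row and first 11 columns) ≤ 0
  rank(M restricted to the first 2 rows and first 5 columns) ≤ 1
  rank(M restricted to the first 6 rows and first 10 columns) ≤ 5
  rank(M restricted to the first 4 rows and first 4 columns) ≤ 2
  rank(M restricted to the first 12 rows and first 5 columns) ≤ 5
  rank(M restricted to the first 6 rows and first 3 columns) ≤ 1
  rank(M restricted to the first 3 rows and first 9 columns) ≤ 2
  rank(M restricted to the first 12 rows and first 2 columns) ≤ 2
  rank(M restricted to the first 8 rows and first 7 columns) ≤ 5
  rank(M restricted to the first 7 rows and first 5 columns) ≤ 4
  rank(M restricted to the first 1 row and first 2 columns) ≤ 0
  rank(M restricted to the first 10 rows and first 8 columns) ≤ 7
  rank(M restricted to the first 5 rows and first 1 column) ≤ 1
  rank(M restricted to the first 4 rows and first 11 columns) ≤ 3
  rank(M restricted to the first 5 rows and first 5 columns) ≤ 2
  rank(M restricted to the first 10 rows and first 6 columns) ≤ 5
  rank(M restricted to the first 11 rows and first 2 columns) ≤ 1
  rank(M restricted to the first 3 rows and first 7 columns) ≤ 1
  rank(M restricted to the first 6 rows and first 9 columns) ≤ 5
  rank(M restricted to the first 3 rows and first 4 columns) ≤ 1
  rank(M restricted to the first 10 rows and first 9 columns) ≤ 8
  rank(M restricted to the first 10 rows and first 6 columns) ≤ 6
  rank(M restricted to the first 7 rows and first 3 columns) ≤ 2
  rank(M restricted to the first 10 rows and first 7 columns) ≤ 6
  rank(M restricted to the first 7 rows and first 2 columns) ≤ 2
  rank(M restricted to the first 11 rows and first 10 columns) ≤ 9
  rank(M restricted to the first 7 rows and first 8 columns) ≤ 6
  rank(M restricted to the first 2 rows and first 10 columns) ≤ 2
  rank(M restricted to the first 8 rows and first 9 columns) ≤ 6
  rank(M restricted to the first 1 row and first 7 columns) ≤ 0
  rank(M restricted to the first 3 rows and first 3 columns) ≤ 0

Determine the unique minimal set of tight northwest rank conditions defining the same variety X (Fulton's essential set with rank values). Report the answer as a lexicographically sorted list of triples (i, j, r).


Propagating the 34 rank bounds to every northwest block:

  0, 0, 0, 0, 0, 0, 0, 0, 0, 0, 0, 1
  0, 0, 0, 1, 1, 1, 1, 1, 1, 1, 1, 2
  0, 0, 0, 1, 1, 1, 1, 2, 2, 2, 2, 3
  1, 1, 1, 2, 2, 2, 2, 3, 3, 3, 3, 4
  1, 1, 1, 2, 2, 3, 3, 4, 4, 4, 4, 5
  1, 1, 1, 2, 3, 4, 4, 5, 5, 5, 5, 6
  1, 1, 2, 3, 4, 5, 5, 6, 6, 6, 6, 7
  1, 1, 2, 3, 4, 5, 5, 6, 6, 7, 7, 8
  1, 1, 2, 3, 4, 5, 6, 7, 7, 8, 8, 9
  1, 1, 2, 3, 4, 5, 6, 7, 8, 9, 9, 10
  1, 1, 2, 3, 4, 5, 6, 7, 8, 9, 10, 11
  1, 2, 3, 4, 5, 6, 7, 8, 9, 10, 11, 12

so w = (12, 4, 8, 1, 6, 5, 3, 10, 7, 9, 11, 2).

Rothe diagram D(w) (32 cells), 8 SE-corners (essential conditions):

[(1, 11, 0), (3, 3, 0), (3, 7, 1), (5, 5, 2), (6, 3, 1), (8, 7, 5), (8, 9, 6), (11, 2, 1)]


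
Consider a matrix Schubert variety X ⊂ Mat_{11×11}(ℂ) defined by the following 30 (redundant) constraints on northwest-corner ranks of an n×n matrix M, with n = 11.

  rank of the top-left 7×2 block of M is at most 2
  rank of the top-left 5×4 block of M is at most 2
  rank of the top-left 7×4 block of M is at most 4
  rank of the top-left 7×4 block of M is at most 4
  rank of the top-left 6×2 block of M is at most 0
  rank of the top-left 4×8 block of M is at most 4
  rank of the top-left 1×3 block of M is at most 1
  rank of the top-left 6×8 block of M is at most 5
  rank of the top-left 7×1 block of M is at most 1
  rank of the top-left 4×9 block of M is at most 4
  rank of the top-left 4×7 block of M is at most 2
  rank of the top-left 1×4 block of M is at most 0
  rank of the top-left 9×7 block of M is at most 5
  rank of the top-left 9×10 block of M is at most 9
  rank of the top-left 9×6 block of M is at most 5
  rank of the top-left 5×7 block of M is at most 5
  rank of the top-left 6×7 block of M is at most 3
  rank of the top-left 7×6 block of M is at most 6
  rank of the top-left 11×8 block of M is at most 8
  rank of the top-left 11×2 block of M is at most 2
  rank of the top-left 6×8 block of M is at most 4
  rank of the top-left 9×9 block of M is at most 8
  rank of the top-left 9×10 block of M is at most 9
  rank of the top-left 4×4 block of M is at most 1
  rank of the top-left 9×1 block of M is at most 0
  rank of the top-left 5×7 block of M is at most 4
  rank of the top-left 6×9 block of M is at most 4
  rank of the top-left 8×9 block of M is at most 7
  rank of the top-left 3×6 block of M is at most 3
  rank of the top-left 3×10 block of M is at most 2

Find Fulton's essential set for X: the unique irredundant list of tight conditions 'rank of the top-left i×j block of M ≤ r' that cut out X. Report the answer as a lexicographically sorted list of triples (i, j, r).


The tightest implied rank at each (i,j), from the 30 conditions:

  R[1]: 0 | 0 | 0 | 0 | 1 | 1 | 1 | 1 | 1 | 1 | 1
  R[2]: 0 | 0 | 1 | 1 | 2 | 2 | 2 | 2 | 2 | 2 | 2
  R[3]: 0 | 0 | 1 | 1 | 2 | 2 | 2 | 2 | 2 | 2 | 3
  R[4]: 0 | 0 | 1 | 1 | 2 | 2 | 2 | 3 | 3 | 3 | 4
  R[5]: 0 | 0 | 1 | 2 | 3 | 3 | 3 | 4 | 4 | 4 | 5
  R[6]: 0 | 0 | 1 | 2 | 3 | 3 | 3 | 4 | 4 | 5 | 6
  R[7]: 0 | 1 | 2 | 3 | 4 | 4 | 4 | 5 | 5 | 6 | 7
  R[8]: 0 | 1 | 2 | 3 | 4 | 5 | 5 | 6 | 6 | 7 | 8
  R[9]: 0 | 1 | 2 | 3 | 4 | 5 | 5 | 6 | 7 | 8 | 9
  R[10]: 1 | 2 | 3 | 4 | 5 | 6 | 6 | 7 | 8 | 9 | 10
  R[11]: 1 | 2 | 3 | 4 | 5 | 6 | 7 | 8 | 9 | 10 | 11

hence w(1..11) = (5, 3, 11, 8, 4, 10, 2, 6, 9, 1, 7).

Rothe diagram D(w) (30 cells), 9 SE-corners (essential conditions):

[(1, 4, 0), (3, 10, 2), (4, 4, 1), (4, 7, 2), (6, 2, 0), (6, 7, 3), (6, 9, 4), (9, 1, 0), (9, 7, 5)]
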